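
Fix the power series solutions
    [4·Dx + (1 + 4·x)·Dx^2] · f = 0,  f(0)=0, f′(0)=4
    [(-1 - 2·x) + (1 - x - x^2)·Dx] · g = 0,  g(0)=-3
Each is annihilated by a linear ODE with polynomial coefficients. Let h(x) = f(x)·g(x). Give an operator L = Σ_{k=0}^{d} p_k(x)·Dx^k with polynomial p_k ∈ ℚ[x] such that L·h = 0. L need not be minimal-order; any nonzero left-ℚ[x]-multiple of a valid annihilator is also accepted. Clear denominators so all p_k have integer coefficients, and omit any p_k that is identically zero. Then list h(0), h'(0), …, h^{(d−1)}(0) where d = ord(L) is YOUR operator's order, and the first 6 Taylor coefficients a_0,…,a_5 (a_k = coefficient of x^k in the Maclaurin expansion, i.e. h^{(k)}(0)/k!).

L = (6 + 16·x) + (-2 + 16·x + 20·x^2)·Dx + (-1 - 3·x + 5·x^2 + 4·x^3)·Dx^2  (order 2).
h: a_k = 0, -12, 12, -64, 140, -2692/5, …
ICs: h(0) = 0, h′(0) = -12.

f: a_k = 0, 4, -8, 64/3, -64, 1024/5, …
g: a_k = -3, -3, -6, -9, -15, -24, …
L₀ := L_f ⊗_s L_g (sym. prod.), ord ≤ 2.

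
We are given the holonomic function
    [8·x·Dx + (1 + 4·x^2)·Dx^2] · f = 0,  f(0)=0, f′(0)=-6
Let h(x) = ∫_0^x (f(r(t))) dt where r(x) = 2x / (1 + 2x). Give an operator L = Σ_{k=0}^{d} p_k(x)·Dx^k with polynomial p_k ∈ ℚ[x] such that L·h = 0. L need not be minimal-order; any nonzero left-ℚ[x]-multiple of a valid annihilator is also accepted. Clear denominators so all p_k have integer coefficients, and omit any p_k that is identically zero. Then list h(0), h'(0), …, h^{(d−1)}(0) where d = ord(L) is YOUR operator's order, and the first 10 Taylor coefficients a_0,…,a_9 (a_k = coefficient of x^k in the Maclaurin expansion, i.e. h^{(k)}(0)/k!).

L = (4 + 40·x)·Dx^2 + (1 + 4·x + 20·x^2)·Dx^3  (order 3).
h: a_k = 0, 0, -6, 8, 4, -288/5, 608/5, 1408/7, -13344/7, 3584, …
ICs: h(0) = 0, h′(0) = 0, h′′(0) = -12.

f: a_k = 0, -6, 0, 8, 0, -96/5, 0, 384/7, 0, -512/3, …
Change of var in L_f (x↦r) gives L₀.
h=∫h₀ ⇒ L = L₀·Dx.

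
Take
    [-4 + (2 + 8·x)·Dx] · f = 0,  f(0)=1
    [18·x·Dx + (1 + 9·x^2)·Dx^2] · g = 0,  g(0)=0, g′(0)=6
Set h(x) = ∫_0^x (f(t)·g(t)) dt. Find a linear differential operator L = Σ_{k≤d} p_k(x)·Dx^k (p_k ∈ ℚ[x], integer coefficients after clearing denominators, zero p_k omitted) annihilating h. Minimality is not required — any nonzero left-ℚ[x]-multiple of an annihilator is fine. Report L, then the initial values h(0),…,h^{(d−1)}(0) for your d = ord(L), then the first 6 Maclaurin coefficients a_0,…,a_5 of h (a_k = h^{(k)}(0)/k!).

f: a_k = 1, 2, -2, 4, -10, 28, …
g: a_k = 0, 6, 0, -18, 0, 486/5, …
h₀=f·g: eliminate ⇒ L₀, order ≤ 1·2.
h=∫h₀ ⇒ L = L₀·Dx.
L = (12 - 36·x - 36·x^2)·Dx + (-4 + 2·x + 108·x^2 + 144·x^3)·Dx^2 + (1 + 8·x + 25·x^2 + 72·x^3 + 144·x^4)·Dx^3  (order 3).
h: a_k = 0, 0, 3, 4, -15/2, -12/5, …
ICs: h(0) = 0, h′(0) = 0, h′′(0) = 6.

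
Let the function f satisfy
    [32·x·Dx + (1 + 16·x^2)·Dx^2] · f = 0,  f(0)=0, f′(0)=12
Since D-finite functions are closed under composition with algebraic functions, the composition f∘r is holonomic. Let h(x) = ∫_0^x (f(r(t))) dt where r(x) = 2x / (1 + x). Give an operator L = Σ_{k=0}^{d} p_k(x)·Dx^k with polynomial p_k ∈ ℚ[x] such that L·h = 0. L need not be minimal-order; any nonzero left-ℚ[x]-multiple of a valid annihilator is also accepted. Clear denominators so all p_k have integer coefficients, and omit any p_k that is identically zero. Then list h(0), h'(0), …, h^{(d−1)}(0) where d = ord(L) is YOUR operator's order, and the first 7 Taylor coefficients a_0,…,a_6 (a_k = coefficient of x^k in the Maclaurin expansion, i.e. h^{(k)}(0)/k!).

L = (2 + 130·x)·Dx^2 + (1 + 2·x + 65·x^2)·Dx^3  (order 3).
h: a_k = 0, 0, 12, -8, -122, 1512/5, 13844/5, …
ICs: h(0) = 0, h′(0) = 0, h′′(0) = 24.

f: a_k = 0, 12, 0, -64, 0, 3072/5, 0, …
Substitute x→r, Dx→(1/r')Dx; clear ⇒ L₀.
∫: right-multiply L₀ by Dx.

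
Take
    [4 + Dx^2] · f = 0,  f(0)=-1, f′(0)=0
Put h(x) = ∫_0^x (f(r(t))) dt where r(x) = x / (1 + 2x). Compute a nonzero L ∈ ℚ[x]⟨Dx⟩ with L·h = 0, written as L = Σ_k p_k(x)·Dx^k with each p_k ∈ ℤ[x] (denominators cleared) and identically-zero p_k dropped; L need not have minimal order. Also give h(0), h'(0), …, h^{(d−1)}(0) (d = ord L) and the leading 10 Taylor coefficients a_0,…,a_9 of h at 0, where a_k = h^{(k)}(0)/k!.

f: a_k = -1, 0, 2, 0, -2/3, 0, 4/45, 0, -2/315, 0, …
Substitute x→r, Dx→(1/r')Dx; clear ⇒ L₀.
∫: right-multiply L₀ by Dx.
L = 4·Dx + (4 + 24·x + 48·x^2 + 32·x^3)·Dx^2 + (1 + 8·x + 24·x^2 + 32·x^3 + 16·x^4)·Dx^3  (order 3).
h: a_k = 0, -1, 0, 2/3, -2, 14/3, -88/9, 6004/315, -174/5, 33398/567, …
ICs: h(0) = 0, h′(0) = -1, h′′(0) = 0.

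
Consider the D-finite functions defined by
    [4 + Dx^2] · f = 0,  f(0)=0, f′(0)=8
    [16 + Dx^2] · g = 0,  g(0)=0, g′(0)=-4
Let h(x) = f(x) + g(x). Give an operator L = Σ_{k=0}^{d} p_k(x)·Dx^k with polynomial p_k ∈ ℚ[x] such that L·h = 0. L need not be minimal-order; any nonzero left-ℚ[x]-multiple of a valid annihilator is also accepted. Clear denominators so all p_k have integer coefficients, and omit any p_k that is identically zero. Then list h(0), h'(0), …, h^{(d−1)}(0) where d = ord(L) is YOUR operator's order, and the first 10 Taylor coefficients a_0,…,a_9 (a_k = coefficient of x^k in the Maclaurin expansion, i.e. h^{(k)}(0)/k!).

f: a_k = 0, 8, 0, -16/3, 0, 16/15, 0, -32/315, 0, 16/2835, …
g: a_k = 0, -4, 0, 32/3, 0, -128/15, 0, 1024/315, 0, -2048/2835, …
Weyl lclm of L_f,L_g ⇒ L₀ (ord ≤ 4).
L = 64 + 20·Dx^2 + Dx^4  (order 4).
h: a_k = 0, 4, 0, 16/3, 0, -112/15, 0, 992/315, 0, -2032/2835, …
ICs: h(0) = 0, h′(0) = 4, h′′(0) = 0, h′′′(0) = 32.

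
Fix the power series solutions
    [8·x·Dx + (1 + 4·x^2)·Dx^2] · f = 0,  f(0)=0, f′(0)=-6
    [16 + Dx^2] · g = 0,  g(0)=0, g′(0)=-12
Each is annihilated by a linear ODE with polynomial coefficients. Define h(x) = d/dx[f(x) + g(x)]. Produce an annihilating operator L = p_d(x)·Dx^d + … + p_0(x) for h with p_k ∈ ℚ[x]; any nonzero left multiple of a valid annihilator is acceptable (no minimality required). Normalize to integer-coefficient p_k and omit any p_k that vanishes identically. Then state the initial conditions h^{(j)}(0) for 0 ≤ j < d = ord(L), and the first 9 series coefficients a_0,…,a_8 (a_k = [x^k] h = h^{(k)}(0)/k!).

f: a_k = 0, -6, 0, 8, 0, -96/5, 0, 384/7, 0, …
g: a_k = 0, -12, 0, 32, 0, -128/5, 0, 1024/105, 0, …
f+g: L₀ = lclm(L_f,L_g), ord ≤ 2+2.
h=h₀': d/dx-closure on L₀ ⇒ L.
L = (-512·x + 5120·x^3 + 4096·x^5) + (16 + 512·x^2 + 2304·x^4 + 2048·x^6)·Dx + (-32·x + 320·x^3 + 256·x^5)·Dx^2 + (1 + 32·x^2 + 144·x^4 + 128·x^6)·Dx^3  (order 3).
h: a_k = -18, 0, 120, 0, -224, 0, 6784/15, 0, -163328/105, …
ICs: h(0) = -18, h′(0) = 0, h′′(0) = 240.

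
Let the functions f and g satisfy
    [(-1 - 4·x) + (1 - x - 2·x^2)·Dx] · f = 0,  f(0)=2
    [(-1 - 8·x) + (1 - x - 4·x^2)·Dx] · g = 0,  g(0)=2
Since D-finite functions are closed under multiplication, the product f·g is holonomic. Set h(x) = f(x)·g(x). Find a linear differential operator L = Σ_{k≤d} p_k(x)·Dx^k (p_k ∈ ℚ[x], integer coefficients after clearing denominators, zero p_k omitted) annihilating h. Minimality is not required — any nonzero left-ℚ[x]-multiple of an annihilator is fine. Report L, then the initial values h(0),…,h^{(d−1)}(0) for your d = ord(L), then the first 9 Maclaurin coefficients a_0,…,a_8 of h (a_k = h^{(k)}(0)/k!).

L = (-2 - 10·x + 18·x^2 + 32·x^3) + (1 - 2·x - 5·x^2 + 6·x^3 + 8·x^4)·Dx  (order 1).
h: a_k = 4, 8, 36, 88, 276, 712, 1988, 5176, 13812, …
ICs: h(0) = 4.

f: a_k = 2, 2, 6, 10, 22, 42, 86, 170, 342, …
g: a_k = 2, 2, 10, 18, 58, 130, 362, 882, 2330, …
Sym-product of L_f,L_g gives L₀ (≤ ord 1).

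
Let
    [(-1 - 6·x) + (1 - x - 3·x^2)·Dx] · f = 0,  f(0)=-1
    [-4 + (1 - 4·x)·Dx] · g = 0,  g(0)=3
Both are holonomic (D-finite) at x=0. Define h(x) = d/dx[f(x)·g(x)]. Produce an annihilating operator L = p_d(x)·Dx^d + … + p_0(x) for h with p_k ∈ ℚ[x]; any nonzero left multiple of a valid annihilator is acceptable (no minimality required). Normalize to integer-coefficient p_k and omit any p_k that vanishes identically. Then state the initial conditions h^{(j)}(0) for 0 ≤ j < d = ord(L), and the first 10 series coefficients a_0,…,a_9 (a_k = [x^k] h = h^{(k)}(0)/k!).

f: a_k = -1, -1, -4, -7, -19, -40, -97, -217, -508, -1159, …
g: a_k = 3, 12, 48, 192, 768, 3072, 12288, 49152, 196608, 786432, …
f·g: L₀ = L_f ⊗_s L_g, ord ≤ 1·1.
h=h₀': d/dx-closure on L₀ ⇒ L.
L = (48 - 102·x - 354·x^2 + 192·x^3 + 1728·x^4) + (-5 + 27·x + 21·x^2 - 238·x^3 + 60·x^4 + 432·x^5)·Dx  (order 1).
h: a_k = -15, -144, -927, -5172, -26460, -128754, -605409, -2779776, -12540285, -55815090, …
ICs: h(0) = -15.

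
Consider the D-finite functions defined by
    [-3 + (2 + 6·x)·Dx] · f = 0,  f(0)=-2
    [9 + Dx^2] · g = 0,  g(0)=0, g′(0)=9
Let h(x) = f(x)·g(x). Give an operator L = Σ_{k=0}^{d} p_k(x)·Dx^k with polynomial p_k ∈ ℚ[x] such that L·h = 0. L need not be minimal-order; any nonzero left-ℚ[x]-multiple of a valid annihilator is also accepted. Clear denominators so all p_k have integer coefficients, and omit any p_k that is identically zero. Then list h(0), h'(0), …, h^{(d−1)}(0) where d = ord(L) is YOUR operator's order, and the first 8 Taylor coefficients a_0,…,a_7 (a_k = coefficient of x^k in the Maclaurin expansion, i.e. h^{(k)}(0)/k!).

L = (63 + 216·x + 324·x^2) + (-12 - 36·x)·Dx + (4 + 24·x + 36·x^2)·Dx^2  (order 2).
h: a_k = 0, -18, -27, 189/4, 81/8, 4617/320, -59049/640, 716607/3584, …
ICs: h(0) = 0, h′(0) = -18.

f: a_k = -2, -3, 9/4, -27/8, 405/64, -1701/128, 15309/512, -72171/1024, …
g: a_k = 0, 9, 0, -27/2, 0, 243/40, 0, -729/560, …
h₀=f·g: eliminate ⇒ L₀, order ≤ 1·2.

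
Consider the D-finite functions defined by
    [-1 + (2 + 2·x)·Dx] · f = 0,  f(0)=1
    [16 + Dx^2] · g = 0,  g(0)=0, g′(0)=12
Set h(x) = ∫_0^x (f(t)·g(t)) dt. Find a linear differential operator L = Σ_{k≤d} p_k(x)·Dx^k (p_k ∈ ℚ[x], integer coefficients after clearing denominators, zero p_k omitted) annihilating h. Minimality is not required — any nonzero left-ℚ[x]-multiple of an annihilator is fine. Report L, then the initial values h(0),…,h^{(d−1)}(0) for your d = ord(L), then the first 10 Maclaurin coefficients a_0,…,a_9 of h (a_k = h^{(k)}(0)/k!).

L = (67 + 128·x + 64·x^2)·Dx + (-4 - 4·x)·Dx^2 + (4 + 8·x + 4·x^2)·Dx^3  (order 3).
h: a_k = 0, 0, 6, 2, -67/8, -61/20, 4661/960, 3561/2240, -64235/43008, -212773/483840, …
ICs: h(0) = 0, h′(0) = 0, h′′(0) = 12.

f: a_k = 1, 1/2, -1/8, 1/16, -5/128, 7/256, -21/1024, 33/2048, -429/32768, 715/65536, …
g: a_k = 0, 12, 0, -32, 0, 128/5, 0, -1024/105, 0, 2048/945, …
h₀=f·g: eliminate ⇒ L₀, order ≤ 1·2.
Integrate: L := L₀·Dx.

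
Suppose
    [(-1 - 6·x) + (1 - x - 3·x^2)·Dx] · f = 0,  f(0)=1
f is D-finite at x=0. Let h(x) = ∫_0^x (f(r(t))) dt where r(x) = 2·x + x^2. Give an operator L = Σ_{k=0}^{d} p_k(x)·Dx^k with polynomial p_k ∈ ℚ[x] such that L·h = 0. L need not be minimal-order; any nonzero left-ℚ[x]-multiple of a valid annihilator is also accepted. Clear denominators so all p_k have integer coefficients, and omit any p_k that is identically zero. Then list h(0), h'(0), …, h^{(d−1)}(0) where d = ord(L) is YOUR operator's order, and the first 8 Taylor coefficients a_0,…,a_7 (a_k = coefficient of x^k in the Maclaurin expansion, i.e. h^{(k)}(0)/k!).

L = (2 + 26·x + 36·x^2 + 12·x^3)·Dx + (-1 + 2·x + 13·x^2 + 12·x^3 + 3·x^4)·Dx^2  (order 2).
h: a_k = 0, 1, 1, 17/3, 18, 392/5, 965/3, 9871/7, …
ICs: h(0) = 0, h′(0) = 1.

f: a_k = 1, 1, 4, 7, 19, 40, 97, 217, …
h₀=f(r): pull back L_f along r ⇒ L₀.
∫: right-multiply L₀ by Dx.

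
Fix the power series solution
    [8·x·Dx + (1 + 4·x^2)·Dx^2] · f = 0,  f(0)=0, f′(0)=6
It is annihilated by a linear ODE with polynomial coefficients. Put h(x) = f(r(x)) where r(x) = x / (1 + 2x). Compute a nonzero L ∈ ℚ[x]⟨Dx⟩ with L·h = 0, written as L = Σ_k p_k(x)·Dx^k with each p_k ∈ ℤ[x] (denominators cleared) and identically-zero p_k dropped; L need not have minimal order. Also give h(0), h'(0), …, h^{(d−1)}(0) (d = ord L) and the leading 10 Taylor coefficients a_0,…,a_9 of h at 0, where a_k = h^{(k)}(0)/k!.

L = (4 + 16·x)·Dx + (1 + 4·x + 8·x^2)·Dx^2  (order 2).
h: a_k = 0, 6, -12, 16, 0, -384/5, 256, -3072/7, 0, 8192/3, …
ICs: h(0) = 0, h′(0) = 6.

f: a_k = 0, 6, 0, -8, 0, 96/5, 0, -384/7, 0, 512/3, …
L₀ from L_f via x↦r, Dx↦r'^{-1}Dx.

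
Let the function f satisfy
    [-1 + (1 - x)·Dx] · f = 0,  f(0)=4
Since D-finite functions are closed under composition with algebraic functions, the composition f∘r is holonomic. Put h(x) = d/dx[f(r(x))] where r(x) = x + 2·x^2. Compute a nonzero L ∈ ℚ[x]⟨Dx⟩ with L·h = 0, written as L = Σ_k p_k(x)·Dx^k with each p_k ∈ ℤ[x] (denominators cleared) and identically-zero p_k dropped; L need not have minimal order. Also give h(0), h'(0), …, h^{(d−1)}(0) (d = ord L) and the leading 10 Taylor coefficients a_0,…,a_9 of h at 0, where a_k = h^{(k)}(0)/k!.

L = (6 + 12·x + 24·x^2) + (-1 - 3·x + 6·x^2 + 8·x^3)·Dx  (order 1).
h: a_k = 4, 24, 60, 176, 420, 1032, 2380, 5472, 12276, 27320, …
ICs: h(0) = 4.

f: a_k = 4, 4, 4, 4, 4, 4, 4, 4, 4, 4, …
h₀=f(r): pull back L_f along r ⇒ L₀.
Differentiate: ansatz ord ≤ ord L₀ ⇒ L.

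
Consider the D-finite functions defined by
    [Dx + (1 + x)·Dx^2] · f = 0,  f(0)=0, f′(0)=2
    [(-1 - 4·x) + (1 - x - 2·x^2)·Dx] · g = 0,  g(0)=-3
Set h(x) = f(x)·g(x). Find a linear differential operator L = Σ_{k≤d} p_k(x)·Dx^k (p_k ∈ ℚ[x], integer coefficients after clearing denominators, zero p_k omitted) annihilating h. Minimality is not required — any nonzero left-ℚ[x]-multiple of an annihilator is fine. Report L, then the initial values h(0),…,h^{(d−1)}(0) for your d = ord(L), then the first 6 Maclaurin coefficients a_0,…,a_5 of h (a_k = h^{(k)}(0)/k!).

L = (5 + 8·x) + (1 + 11·x + 10·x^2)·Dx + (-1 + 3·x^2 + 2·x^3)·Dx^2  (order 2).
h: a_k = 0, -6, -3, -17, -43/2, -567/10, …
ICs: h(0) = 0, h′(0) = -6.

f: a_k = 0, 2, -1, 2/3, -1/2, 2/5, …
g: a_k = -3, -3, -9, -15, -33, -63, …
L₀ := L_f ⊗_s L_g (sym. prod.), ord ≤ 2.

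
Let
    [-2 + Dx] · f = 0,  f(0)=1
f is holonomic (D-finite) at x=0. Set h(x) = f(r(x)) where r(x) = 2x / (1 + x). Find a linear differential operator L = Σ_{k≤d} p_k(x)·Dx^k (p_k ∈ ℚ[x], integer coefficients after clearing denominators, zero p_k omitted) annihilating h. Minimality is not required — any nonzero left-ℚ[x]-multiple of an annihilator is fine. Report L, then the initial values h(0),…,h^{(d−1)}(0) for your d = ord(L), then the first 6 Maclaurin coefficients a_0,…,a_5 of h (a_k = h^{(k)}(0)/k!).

f: a_k = 1, 2, 2, 4/3, 2/3, 4/15, …
Change of var in L_f (x↦r) gives L₀.
L = -4 + (1 + 2·x + x^2)·Dx  (order 1).
h: a_k = 1, 4, 4, -4/3, -4/3, 28/15, …
ICs: h(0) = 1.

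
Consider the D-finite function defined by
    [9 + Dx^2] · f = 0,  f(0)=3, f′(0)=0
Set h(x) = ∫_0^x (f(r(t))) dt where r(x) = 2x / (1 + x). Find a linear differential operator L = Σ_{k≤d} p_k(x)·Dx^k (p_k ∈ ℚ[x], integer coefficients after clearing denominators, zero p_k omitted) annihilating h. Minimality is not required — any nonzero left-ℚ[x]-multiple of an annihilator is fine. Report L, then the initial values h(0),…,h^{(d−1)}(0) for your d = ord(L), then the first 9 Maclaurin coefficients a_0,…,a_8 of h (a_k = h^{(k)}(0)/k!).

L = 36·Dx + (2 + 6·x + 6·x^2 + 2·x^3)·Dx^2 + (1 + 4·x + 6·x^2 + 4·x^3 + x^4)·Dx^3  (order 3).
h: a_k = 0, 3, 0, -18, 27, 0, -72, 5778/35, -2187/10, …
ICs: h(0) = 0, h′(0) = 3, h′′(0) = 0.

f: a_k = 3, 0, -27/2, 0, 81/8, 0, -243/80, 0, 2187/4480, …
Change of var in L_f (x↦r) gives L₀.
h=∫₀ˣh₀: take L = L₀·Dx.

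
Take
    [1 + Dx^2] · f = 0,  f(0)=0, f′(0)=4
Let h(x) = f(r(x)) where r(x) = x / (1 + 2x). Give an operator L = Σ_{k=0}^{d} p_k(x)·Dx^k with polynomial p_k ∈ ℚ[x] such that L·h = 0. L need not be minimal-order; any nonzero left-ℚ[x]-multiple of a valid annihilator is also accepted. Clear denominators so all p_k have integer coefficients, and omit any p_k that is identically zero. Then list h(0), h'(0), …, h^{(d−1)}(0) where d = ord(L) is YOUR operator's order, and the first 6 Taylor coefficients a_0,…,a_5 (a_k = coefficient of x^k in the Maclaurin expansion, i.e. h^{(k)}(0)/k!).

L = 1 + (4 + 24·x + 48·x^2 + 32·x^3)·Dx + (1 + 8·x + 24·x^2 + 32·x^3 + 16·x^4)·Dx^2  (order 2).
h: a_k = 0, 4, -8, 46/3, -28, 1441/30, …
ICs: h(0) = 0, h′(0) = 4.

f: a_k = 0, 4, 0, -2/3, 0, 1/30, …
Substitute x→r, Dx→(1/r')Dx; clear ⇒ L₀.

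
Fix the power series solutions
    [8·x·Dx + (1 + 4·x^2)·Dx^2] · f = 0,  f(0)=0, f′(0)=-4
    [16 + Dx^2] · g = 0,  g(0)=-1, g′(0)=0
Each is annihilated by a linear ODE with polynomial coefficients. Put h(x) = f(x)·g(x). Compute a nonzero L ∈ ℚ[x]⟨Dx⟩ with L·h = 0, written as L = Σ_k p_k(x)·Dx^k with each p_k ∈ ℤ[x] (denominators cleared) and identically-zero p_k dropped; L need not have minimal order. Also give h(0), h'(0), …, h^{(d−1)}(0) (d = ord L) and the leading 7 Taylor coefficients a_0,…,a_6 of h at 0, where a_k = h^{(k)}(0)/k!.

f: a_k = 0, -4, 0, 16/3, 0, -64/5, 0, …
g: a_k = -1, 0, 8, 0, -32/3, 0, 256/45, …
Product ⇒ symmetric product L₀, ord ≤ 4.
L = (2560 + 29696·x^2 + 118784·x^4 + 262144·x^6 + 262144·x^8) + (1536·x + 14336·x^3 + 49152·x^5 + 65536·x^7)·Dx + (240 + 3008·x^2 + 13824·x^4 + 32768·x^6 + 32768·x^8)·Dx^2 + (96·x + 896·x^3 + 3072·x^5 + 4096·x^7)·Dx^3 + (5 + 72·x^2 + 400·x^4 + 1024·x^6 + 1024·x^8)·Dx^4  (order 4).
h: a_k = 0, 4, 0, -112/3, 0, 1472/15, 0, …
ICs: h(0) = 0, h′(0) = 4, h′′(0) = 0, h′′′(0) = -224.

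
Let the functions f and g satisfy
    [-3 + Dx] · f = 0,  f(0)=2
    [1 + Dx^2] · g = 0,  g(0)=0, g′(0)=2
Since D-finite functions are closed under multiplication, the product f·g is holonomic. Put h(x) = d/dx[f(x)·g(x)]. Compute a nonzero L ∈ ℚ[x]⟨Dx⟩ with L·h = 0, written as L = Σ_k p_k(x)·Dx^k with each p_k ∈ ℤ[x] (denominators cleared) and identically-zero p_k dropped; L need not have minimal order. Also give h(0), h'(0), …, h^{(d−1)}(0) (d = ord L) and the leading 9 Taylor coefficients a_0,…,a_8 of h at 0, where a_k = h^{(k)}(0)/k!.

L = 10 - 6·Dx + Dx^2  (order 2).
h: a_k = 4, 24, 52, 64, 158/3, 156/5, 614/45, 64/15, 481/630, …
ICs: h(0) = 4, h′(0) = 24.

f: a_k = 2, 6, 9, 9, 27/4, 81/20, 81/40, 243/280, 729/2240, …
g: a_k = 0, 2, 0, -1/3, 0, 1/60, 0, -1/2520, 0, …
Sym-product of L_f,L_g gives L₀ (≤ ord 2).
Derive L from L₀ (diff closure).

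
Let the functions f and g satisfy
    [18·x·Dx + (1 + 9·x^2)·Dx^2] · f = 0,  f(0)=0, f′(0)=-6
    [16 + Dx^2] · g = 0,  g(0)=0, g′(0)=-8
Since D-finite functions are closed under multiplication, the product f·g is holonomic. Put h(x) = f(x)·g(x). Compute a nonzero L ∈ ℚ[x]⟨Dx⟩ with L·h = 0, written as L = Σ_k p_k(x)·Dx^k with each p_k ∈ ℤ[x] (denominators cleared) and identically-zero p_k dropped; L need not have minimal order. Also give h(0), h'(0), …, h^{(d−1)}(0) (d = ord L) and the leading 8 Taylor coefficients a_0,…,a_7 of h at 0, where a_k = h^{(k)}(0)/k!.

L = (20800 + 494784·x^2 + 2923776·x^4 + 11943936·x^6 + 26873856·x^8) + (19584·x + 342144·x^3 + 2239488·x^5 + 6718464·x^7)·Dx + (1700 + 42732·x^2 + 318816·x^4 + 1492992·x^6 + 3359232·x^8)·Dx^2 + (1224·x + 21384·x^3 + 139968·x^5 + 419904·x^7)·Dx^3 + (25 + 738·x^2 + 8505·x^4 + 46656·x^6 + 104976·x^8)·Dx^4  (order 4).
h: a_k = 0, 0, 48, 0, -272, 0, 1264, 0, …
ICs: h(0) = 0, h′(0) = 0, h′′(0) = 96, h′′′(0) = 0.

f: a_k = 0, -6, 0, 18, 0, -486/5, 0, 4374/7, …
g: a_k = 0, -8, 0, 64/3, 0, -256/15, 0, 2048/315, …
Sym-product of L_f,L_g gives L₀ (≤ ord 4).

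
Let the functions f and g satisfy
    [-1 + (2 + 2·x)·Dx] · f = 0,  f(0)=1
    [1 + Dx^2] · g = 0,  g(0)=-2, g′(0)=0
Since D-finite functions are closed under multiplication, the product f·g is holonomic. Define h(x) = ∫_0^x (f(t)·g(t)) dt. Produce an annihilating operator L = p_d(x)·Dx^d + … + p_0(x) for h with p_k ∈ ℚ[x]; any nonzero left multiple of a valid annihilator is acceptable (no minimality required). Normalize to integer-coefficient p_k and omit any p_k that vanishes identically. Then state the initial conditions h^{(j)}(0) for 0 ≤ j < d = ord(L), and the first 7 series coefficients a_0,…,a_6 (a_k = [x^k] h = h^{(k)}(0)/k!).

f: a_k = 1, 1/2, -1/8, 1/16, -5/128, 7/256, -21/1024, …
g: a_k = -2, 0, 1, 0, -1/12, 0, 1/360, …
L₀ := L_f ⊗_s L_g (sym. prod.), ord ≤ 2.
h=∫₀ˣh₀: take L = L₀·Dx.
L = (7 + 8·x + 4·x^2)·Dx + (-4 - 4·x)·Dx^2 + (4 + 8·x + 4·x^2)·Dx^3  (order 3).
h: a_k = 0, -2, -1/2, 5/12, 3/32, -5/192, -13/2304, …
ICs: h(0) = 0, h′(0) = -2, h′′(0) = -1.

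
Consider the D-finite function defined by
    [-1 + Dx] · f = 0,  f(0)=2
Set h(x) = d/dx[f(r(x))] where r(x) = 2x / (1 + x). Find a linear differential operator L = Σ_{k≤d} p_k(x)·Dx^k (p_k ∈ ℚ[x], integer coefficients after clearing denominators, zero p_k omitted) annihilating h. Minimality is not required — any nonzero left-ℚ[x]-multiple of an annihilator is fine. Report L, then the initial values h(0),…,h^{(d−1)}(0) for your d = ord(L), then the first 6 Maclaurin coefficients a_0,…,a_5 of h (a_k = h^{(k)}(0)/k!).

f: a_k = 2, 2, 1, 1/3, 1/12, 1/60, …
h₀=f(r): pull back L_f along r ⇒ L₀.
h=h₀': d/dx-closure on L₀ ⇒ L.
L = -2·x + (-1 - 2·x - x^2)·Dx  (order 1).
h: a_k = 4, 0, -4, 16/3, -4, 16/15, …
ICs: h(0) = 4.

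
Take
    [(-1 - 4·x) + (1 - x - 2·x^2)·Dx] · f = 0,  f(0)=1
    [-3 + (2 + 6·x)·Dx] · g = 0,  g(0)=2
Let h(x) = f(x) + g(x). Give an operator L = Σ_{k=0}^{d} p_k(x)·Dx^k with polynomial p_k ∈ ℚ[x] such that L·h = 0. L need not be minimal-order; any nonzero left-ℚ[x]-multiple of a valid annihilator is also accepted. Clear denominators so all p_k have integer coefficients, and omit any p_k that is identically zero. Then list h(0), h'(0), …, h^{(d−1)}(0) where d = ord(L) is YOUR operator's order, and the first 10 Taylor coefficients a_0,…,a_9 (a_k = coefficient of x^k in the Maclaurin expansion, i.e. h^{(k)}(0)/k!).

f: a_k = 1, 1, 3, 5, 11, 21, 43, 85, 171, 341, …
g: a_k = 2, 3, -9/4, 27/8, -405/64, 1701/128, -15309/512, 72171/1024, -2814669/16384, 14073345/32768, …
L₀ := lclm(L_f,L_g); ord L₀ ≤ 1+1.
L = (-45 - 207·x - 306·x^2 - 360·x^3) + (33 + 174·x + 573·x^2 + 1044·x^3 + 900·x^4)·Dx + (2 - 30·x - 138·x^2 + 38·x^3 + 504·x^4 + 360·x^5)·Dx^2  (order 2).
h: a_k = 3, 4, 3/4, 67/8, 299/64, 4389/128, 6707/512, 159211/1024, -13005/16384, 25247233/32768, …
ICs: h(0) = 3, h′(0) = 4.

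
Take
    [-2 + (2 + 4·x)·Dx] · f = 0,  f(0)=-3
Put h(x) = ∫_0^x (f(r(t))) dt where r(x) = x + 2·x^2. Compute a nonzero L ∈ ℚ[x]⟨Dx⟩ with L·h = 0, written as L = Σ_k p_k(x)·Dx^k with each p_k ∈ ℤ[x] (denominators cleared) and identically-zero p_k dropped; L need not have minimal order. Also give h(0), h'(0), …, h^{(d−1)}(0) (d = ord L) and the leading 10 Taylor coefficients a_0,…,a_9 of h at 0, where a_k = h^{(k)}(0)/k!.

f: a_k = -3, -3, 3/2, -3/2, 15/8, -21/8, 63/16, -99/16, 1287/128, -2145/128, …
Substitute x→r, Dx→(1/r')Dx; clear ⇒ L₀.
h=∫₀ˣh₀: take L = L₀·Dx.
L = (-1 - 4·x)·Dx + (1 + 2·x + 4·x^2)·Dx^2  (order 2).
h: a_k = 0, -3, -3/2, -3/2, 9/8, -9/40, -15/16, 171/112, -63/128, -289/128, …
ICs: h(0) = 0, h′(0) = -3.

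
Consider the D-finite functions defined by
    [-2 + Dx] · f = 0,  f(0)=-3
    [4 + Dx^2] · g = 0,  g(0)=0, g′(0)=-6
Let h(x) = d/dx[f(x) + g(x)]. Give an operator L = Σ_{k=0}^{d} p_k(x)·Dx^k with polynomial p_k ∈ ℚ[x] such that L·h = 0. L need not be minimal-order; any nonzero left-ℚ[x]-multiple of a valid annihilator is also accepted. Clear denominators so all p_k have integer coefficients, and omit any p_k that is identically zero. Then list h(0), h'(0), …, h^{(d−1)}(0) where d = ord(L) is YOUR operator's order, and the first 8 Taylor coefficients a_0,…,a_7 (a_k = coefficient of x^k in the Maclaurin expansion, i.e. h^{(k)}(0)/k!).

L = 8 - 4·Dx + 2·Dx^2 - Dx^3  (order 3).
h: a_k = -12, -12, 0, -8, -8, -8/5, 0, -16/105, …
ICs: h(0) = -12, h′(0) = -12, h′′(0) = 0.

f: a_k = -3, -6, -6, -4, -2, -4/5, -4/15, -8/105, …
g: a_k = 0, -6, 0, 4, 0, -4/5, 0, 8/105, …
f+g: L₀ = lclm(L_f,L_g), ord ≤ 1+2.
h₀' ⇒ L via d/dx closure of L₀.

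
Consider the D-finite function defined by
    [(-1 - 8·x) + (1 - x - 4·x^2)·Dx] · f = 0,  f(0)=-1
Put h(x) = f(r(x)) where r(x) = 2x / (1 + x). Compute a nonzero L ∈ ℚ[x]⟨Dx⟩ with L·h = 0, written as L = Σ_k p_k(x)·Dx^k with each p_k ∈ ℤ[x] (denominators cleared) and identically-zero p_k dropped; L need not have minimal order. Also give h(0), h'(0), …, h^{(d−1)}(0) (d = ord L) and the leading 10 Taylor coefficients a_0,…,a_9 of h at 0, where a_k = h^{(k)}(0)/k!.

f: a_k = -1, -1, -5, -9, -29, -65, -181, -441, -1165, -2929, …
Change of var in L_f (x↦r) gives L₀.
L = (2 + 34·x) + (-1 - x + 17·x^2 + 17·x^3)·Dx  (order 1).
h: a_k = -1, -2, -18, -34, -306, -578, -5202, -9826, -88434, -167042, …
ICs: h(0) = -1.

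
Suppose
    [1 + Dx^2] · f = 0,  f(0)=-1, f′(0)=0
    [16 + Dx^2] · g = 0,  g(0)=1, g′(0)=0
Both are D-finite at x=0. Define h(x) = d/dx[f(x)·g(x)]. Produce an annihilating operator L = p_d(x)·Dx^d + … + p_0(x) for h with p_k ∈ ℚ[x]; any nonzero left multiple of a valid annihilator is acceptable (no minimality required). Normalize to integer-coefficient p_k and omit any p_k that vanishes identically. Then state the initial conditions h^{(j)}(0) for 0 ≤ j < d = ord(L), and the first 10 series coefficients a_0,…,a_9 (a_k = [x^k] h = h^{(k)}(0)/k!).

f: a_k = -1, 0, 1/2, 0, -1/24, 0, 1/720, 0, -1/40320, 0, …
g: a_k = 1, 0, -8, 0, 32/3, 0, -256/45, 0, 512/315, 0, …
Product ⇒ symmetric product L₀, ord ≤ 4.
h=h₀': d/dx-closure on L₀ ⇒ L.
L = 225 + 34·Dx^2 + Dx^4  (order 4).
h: a_k = 0, 17, 0, -353/6, 0, 8177/120, 0, -198593/5040, 0, 4912337/362880, …
ICs: h(0) = 0, h′(0) = 17, h′′(0) = 0, h′′′(0) = -353.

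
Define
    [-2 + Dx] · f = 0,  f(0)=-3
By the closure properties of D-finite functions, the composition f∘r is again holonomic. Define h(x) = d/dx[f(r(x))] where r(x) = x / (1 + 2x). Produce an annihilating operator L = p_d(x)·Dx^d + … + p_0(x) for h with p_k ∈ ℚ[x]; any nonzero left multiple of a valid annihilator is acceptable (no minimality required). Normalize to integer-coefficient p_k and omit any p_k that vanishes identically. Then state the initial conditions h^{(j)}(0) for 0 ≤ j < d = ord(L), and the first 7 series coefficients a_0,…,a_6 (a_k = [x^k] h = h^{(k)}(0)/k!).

f: a_k = -3, -6, -6, -4, -2, -4/5, -4/15, …
Change of var in L_f (x↦r) gives L₀.
h₀' ⇒ L via d/dx closure of L₀.
L = (-2 - 8·x) + (-1 - 4·x - 4·x^2)·Dx  (order 1).
h: a_k = -6, 12, -12, -8, 76, -1208/5, 8728/15, …
ICs: h(0) = -6.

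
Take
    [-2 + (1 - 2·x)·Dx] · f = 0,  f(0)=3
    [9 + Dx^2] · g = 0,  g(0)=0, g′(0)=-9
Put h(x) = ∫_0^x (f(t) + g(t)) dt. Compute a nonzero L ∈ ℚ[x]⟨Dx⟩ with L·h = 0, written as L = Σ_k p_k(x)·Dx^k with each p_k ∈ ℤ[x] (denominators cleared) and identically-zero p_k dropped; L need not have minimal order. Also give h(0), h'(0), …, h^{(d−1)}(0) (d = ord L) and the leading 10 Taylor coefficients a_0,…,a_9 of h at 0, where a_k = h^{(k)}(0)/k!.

L = (594 - 648·x + 648·x^2)·Dx + (-153 + 630·x - 972·x^2 + 648·x^3)·Dx^2 + (66 - 72·x + 72·x^2)·Dx^3 + (-17 + 70·x - 108·x^2 + 72·x^3)·Dx^4  (order 4).
h: a_k = 0, 3, -3/2, 4, 75/8, 48/5, 1199/80, 192/7, 215769/4480, 256/3, …
ICs: h(0) = 0, h′(0) = 3, h′′(0) = -3, h′′′(0) = 24.

f: a_k = 3, 6, 12, 24, 48, 96, 192, 384, 768, 1536, …
g: a_k = 0, -9, 0, 27/2, 0, -243/40, 0, 729/560, 0, -729/4480, …
h₀=f+g: left-lcm gives L₀, ord ≤ 3.
h=∫₀ˣh₀: take L = L₀·Dx.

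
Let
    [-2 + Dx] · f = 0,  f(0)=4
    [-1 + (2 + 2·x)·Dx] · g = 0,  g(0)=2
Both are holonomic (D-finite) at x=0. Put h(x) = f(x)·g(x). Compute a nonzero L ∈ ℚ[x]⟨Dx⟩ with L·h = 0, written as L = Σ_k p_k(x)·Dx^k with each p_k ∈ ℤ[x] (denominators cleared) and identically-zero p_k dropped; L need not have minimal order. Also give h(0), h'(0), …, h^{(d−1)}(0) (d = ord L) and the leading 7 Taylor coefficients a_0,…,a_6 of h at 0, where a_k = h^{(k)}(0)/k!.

f: a_k = 4, 8, 8, 16/3, 8/3, 16/15, 16/45, …
g: a_k = 2, 1, -1/4, 1/8, -5/64, 7/128, -21/512, …
h₀=f·g: eliminate ⇒ L₀, order ≤ 1·1.
L = (-5 - 4·x) + (2 + 2·x)·Dx  (order 1).
h: a_k = 8, 20, 23, 103/6, 449/48, 1949/480, 1643/1152, …
ICs: h(0) = 8.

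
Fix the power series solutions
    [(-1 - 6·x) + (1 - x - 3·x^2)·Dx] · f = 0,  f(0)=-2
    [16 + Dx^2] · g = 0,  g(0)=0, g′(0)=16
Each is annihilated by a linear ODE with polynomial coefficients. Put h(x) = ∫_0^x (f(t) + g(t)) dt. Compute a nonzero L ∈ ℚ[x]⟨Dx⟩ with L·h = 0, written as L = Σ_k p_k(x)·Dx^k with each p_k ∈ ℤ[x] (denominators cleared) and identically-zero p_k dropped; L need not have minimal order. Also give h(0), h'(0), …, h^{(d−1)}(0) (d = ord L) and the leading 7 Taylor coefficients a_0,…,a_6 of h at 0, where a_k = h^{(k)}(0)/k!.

f: a_k = -2, -2, -8, -14, -38, -80, -194, …
g: a_k = 0, 16, 0, -128/3, 0, 512/15, 0, …
Weyl lclm of L_f,L_g ⇒ L₀ (ord ≤ 3).
h=∫h₀ ⇒ L = L₀·Dx.
L = (464 + 2816·x + 416·x^2 + 2112·x^3 + 5760·x^4 + 6912·x^5)·Dx + (-192 + 304·x + 672·x^2 - 1312·x^3 - 1008·x^4 + 3456·x^5 + 3456·x^6)·Dx^2 + (29 + 176·x + 26·x^2 + 132·x^3 + 360·x^4 + 432·x^5)·Dx^3 + (-12 + 19·x + 42·x^2 - 82·x^3 - 63·x^4 + 216·x^5 + 216·x^6)·Dx^4  (order 4).
h: a_k = 0, -2, 7, -8/3, -85/6, -38/5, -344/45, …
ICs: h(0) = 0, h′(0) = -2, h′′(0) = 14, h′′′(0) = -16.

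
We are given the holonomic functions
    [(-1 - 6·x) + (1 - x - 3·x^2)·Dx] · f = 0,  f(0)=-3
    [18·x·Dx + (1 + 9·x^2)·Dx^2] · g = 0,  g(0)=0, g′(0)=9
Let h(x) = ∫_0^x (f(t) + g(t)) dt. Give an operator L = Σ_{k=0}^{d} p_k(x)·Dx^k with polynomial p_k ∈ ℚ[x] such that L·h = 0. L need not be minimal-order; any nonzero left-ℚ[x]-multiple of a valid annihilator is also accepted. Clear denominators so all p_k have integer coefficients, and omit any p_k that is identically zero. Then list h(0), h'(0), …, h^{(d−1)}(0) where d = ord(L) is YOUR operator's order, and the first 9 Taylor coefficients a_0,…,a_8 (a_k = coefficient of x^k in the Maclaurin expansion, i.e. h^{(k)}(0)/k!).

L = (-72 + 288·x + 4428·x^2 + 9720·x^3 + 33534·x^4 + 13122·x^6)·Dx^2 + (30 + 180·x + 144·x^2 + 1728·x^3 + 9153·x^4 + 23814·x^5 + 2187·x^6 + 13122·x^7)·Dx^3 + (-4 - 14·x - 114·x^2 + 36·x^3 - 459·x^4 + 1539·x^5 + 2430·x^6 + 729·x^7 + 2187·x^8)·Dx^4  (order 4).
h: a_k = 0, -3, 3, -4, -12, -57/5, 43/10, -291/7, -5559/28, …
ICs: h(0) = 0, h′(0) = -3, h′′(0) = 6, h′′′(0) = -24.

f: a_k = -3, -3, -12, -21, -57, -120, -291, -651, -1524, …
g: a_k = 0, 9, 0, -27, 0, 729/5, 0, -6561/7, 0, …
f+g: L₀ = lclm(L_f,L_g), ord ≤ 1+2.
h=∫₀ˣh₀: take L = L₀·Dx.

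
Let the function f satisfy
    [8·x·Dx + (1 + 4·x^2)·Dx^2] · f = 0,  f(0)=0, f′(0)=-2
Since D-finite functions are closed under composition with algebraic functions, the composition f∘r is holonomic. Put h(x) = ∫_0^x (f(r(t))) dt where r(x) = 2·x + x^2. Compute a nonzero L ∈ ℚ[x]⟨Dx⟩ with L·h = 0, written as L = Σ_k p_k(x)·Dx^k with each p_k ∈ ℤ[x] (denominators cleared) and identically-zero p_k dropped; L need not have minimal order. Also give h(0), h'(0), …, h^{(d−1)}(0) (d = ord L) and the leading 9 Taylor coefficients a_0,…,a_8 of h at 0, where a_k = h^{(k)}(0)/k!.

L = (-1 + 32·x + 64·x^2 + 48·x^3 + 12·x^4)·Dx^2 + (1 + x + 16·x^2 + 32·x^3 + 20·x^4 + 4·x^5)·Dx^3  (order 3).
h: a_k = 0, 0, -2, -2/3, 16/3, 32/5, -472/15, -1528/21, 1600/7, …
ICs: h(0) = 0, h′(0) = 0, h′′(0) = -4.

f: a_k = 0, -2, 0, 8/3, 0, -32/5, 0, 128/7, 0, …
f∘r: x↦r, Dx↦Dx/r' in L_f ⇒ L₀.
h=∫₀ˣh₀: take L = L₀·Dx.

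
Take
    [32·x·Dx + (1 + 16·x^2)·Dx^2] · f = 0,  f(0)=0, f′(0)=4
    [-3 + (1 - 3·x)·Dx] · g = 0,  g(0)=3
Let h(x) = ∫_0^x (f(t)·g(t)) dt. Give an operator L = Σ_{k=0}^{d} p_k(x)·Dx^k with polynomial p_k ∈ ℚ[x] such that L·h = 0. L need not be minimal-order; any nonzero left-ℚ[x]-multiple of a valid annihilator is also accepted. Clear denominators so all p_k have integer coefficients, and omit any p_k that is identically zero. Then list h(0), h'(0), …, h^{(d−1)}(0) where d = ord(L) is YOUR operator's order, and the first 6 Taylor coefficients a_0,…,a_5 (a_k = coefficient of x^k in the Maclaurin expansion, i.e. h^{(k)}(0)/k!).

L = 96·x·Dx + (6 - 32·x + 192·x^2)·Dx^2 + (-1 + 3·x - 16·x^2 + 48·x^3)·Dx^3  (order 3).
h: a_k = 0, 0, 6, 12, 11, 132/5, …
ICs: h(0) = 0, h′(0) = 0, h′′(0) = 12.

f: a_k = 0, 4, 0, -64/3, 0, 1024/5, …
g: a_k = 3, 9, 27, 81, 243, 729, …
Product ⇒ symmetric product L₀, ord ≤ 2.
h=∫h₀ ⇒ L = L₀·Dx.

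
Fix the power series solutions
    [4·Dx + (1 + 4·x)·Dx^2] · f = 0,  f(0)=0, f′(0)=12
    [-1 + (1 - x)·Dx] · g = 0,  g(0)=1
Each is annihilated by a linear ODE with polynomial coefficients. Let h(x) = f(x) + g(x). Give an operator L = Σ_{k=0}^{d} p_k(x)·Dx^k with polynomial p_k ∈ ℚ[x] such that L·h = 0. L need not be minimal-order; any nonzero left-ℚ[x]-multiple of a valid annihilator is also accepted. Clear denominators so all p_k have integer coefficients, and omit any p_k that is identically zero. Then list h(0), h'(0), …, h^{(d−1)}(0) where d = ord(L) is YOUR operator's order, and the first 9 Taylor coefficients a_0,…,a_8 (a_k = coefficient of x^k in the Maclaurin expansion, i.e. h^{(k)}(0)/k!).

L = (-44 - 16·x)·Dx + (13 - 56·x - 32·x^2)·Dx^2 + (3 + 11·x - 6·x^2 - 8·x^3)·Dx^3  (order 3).
h: a_k = 1, 13, -23, 65, -191, 3077/5, -2047, 49159/7, -24575, …
ICs: h(0) = 1, h′(0) = 13, h′′(0) = -46.

f: a_k = 0, 12, -24, 64, -192, 3072/5, -2048, 49152/7, -24576, …
g: a_k = 1, 1, 1, 1, 1, 1, 1, 1, 1, …
Sum ⇒ L₀ = lclm(L_f,L_g) in ℚ(x)⟨Dx⟩.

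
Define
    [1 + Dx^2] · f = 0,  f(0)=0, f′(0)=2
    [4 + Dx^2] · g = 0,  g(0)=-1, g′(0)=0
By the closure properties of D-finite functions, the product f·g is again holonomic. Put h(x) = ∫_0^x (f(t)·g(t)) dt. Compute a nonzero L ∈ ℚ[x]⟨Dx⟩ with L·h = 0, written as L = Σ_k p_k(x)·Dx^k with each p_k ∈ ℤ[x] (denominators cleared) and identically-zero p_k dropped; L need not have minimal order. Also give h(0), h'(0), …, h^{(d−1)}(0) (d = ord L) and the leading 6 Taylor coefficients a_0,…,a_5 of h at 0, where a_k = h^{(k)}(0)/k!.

f: a_k = 0, 2, 0, -1/3, 0, 1/60, …
g: a_k = -1, 0, 2, 0, -2/3, 0, …
f·g: L₀ = L_f ⊗_s L_g, ord ≤ 2·2.
Integrate: L := L₀·Dx.
L = 9·Dx + 10·Dx^3 + Dx^5  (order 5).
h: a_k = 0, 0, -1, 0, 13/12, 0, …
ICs: h(0) = 0, h′(0) = 0, h′′(0) = -2, h′′′(0) = 0, h′′′′(0) = 26.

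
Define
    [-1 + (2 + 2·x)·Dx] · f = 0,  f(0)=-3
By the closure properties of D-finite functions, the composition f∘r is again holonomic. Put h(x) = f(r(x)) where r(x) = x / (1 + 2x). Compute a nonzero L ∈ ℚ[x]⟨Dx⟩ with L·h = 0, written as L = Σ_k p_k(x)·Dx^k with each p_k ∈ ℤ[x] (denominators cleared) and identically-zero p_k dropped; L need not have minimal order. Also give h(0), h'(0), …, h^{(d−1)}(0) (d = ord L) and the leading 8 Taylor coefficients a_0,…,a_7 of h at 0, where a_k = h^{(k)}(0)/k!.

L = -1 + (2 + 10·x + 12·x^2)·Dx  (order 1).
h: a_k = -3, -3/2, 27/8, -123/16, 2271/128, -10629/256, 100935/1024, -486315/2048, …
ICs: h(0) = -3.

f: a_k = -3, -3/2, 3/8, -3/16, 15/128, -21/256, 63/1024, -99/2048, …
h₀=f(r): pull back L_f along r ⇒ L₀.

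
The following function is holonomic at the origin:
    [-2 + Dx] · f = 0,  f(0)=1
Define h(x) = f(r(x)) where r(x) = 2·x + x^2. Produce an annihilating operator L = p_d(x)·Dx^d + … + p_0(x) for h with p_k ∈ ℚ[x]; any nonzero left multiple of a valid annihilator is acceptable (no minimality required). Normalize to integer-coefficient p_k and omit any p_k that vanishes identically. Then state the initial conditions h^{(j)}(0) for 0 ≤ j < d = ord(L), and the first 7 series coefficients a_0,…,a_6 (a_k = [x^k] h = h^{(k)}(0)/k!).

L = (-4 - 4·x) + Dx  (order 1).
h: a_k = 1, 4, 10, 56/3, 86/3, 568/15, 1996/45, …
ICs: h(0) = 1.

f: a_k = 1, 2, 2, 4/3, 2/3, 4/15, 4/45, …
h₀=f(r): pull back L_f along r ⇒ L₀.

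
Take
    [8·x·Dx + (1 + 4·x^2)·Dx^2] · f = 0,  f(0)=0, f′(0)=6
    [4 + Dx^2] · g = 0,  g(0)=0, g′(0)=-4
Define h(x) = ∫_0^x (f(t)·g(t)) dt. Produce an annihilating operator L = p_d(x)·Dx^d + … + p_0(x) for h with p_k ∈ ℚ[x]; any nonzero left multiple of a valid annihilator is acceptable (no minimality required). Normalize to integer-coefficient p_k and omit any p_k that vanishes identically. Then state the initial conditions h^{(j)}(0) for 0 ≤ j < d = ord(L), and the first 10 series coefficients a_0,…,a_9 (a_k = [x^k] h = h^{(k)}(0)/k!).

f: a_k = 0, 6, 0, -8, 0, 96/5, 0, -384/7, 0, 512/3, …
g: a_k = 0, -4, 0, 8/3, 0, -8/15, 0, 16/315, 0, -8/2835, …
L₀ := L_f ⊗_s L_g (sym. prod.), ord ≤ 4.
h=∫h₀ ⇒ L = L₀·Dx.
L = (80 + 832·x^2 + 1408·x^4 + 2048·x^6 + 2048·x^8)·Dx + (96·x + 640·x^3 + 1536·x^5 + 2048·x^7)·Dx^2 + (24 + 256·x^2 + 576·x^4 + 1024·x^6 + 1024·x^8)·Dx^3 + (24·x + 160·x^3 + 384·x^5 + 512·x^7)·Dx^4 + (1 + 12·x^2 + 56·x^4 + 128·x^6 + 128·x^8)·Dx^5  (order 5).
h: a_k = 0, 0, 0, -8, 0, 48/5, 0, -304/21, 0, 1376/45, …
ICs: h(0) = 0, h′(0) = 0, h′′(0) = 0, h′′′(0) = -48, h′′′′(0) = 0.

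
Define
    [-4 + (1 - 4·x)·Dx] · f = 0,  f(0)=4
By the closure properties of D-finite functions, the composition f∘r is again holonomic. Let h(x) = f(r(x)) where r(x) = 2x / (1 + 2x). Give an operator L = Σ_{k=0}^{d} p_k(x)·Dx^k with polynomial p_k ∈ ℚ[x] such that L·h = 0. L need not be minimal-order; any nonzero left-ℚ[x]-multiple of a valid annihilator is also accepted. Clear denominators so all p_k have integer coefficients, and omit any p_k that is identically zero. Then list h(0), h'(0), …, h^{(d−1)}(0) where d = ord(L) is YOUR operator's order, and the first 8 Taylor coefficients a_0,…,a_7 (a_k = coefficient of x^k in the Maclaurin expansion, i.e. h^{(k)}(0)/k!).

f: a_k = 4, 16, 64, 256, 1024, 4096, 16384, 65536, …
Substitute x→r, Dx→(1/r')Dx; clear ⇒ L₀.
L = 8 + (-1 + 4·x + 12·x^2)·Dx  (order 1).
h: a_k = 4, 32, 192, 1152, 6912, 41472, 248832, 1492992, …
ICs: h(0) = 4.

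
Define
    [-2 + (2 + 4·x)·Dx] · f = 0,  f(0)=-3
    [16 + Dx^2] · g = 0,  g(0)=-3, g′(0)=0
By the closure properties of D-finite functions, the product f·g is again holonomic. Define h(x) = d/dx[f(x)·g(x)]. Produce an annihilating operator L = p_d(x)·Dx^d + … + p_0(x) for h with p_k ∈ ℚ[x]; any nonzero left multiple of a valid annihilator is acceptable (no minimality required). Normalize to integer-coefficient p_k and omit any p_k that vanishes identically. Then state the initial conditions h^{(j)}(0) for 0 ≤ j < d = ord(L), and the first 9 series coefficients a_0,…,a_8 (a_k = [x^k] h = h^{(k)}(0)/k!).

L = (413 + 2688·x + 6784·x^2 + 8192·x^3 + 4096·x^4) + (-26 - 180·x - 384·x^2 - 256·x^3)·Dx + (19 + 140·x + 396·x^2 + 512·x^3 + 256·x^4)·Dx^2  (order 2).
h: a_k = 9, -153, -405/2, 1011/2, 2715/8, -15843/40, -26677/80, 199649/560, -1015983/4480, …
ICs: h(0) = 9, h′(0) = -153.

f: a_k = -3, -3, 3/2, -3/2, 15/8, -21/8, 63/16, -99/16, 1287/128, …
g: a_k = -3, 0, 24, 0, -32, 0, 256/15, 0, -512/105, …
h₀=f·g: eliminate ⇒ L₀, order ≤ 1·2.
h₀' ⇒ L via d/dx closure of L₀.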